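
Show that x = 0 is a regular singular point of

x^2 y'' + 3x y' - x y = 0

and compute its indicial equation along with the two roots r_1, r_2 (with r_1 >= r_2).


Divide by x^2 to reach normal form y'' + P_1(x) y' + P_2(x) y = 0 with P_1(x) = 3/x and P_2(x) = -1/x.
x = 0 is a singular point because the y'-coefficient 3/x has a pole at x = 0 and the y-coefficient -1/x has a pole at x = 0.
It is a regular singular point because x P_1(x) = p(x) = 3 and x^2 P_2(x) = q(x) = -x are polynomials, hence analytic at x = 0.
p(0) = 3,  q(0) = 0.
Indicial equation: r(r-1) + p(0) r + q(0) = 0, i.e. r^2 + (p(0) - 1) r + q(0) = 0, i.e. r^2 + 2 r = 0.
Discriminant: (2)^2 - 4(0) = 4, so r = (-2 ± 2)/2.
Solving: r_1 = 0, r_2 = -2.

indicial: r^2 + 2 r = 0; roots r_1 = 0, r_2 = -2


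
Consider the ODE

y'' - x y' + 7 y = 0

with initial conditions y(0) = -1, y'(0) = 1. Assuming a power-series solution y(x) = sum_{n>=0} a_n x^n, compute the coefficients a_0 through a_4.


Ansatz: y(x) = sum_{n>=0} a_n x^n, so y'(x) = sum_{n>=1} n a_n x^(n-1) and y''(x) = sum_{n>=2} n(n-1) a_n x^(n-2).
Substitute into P(x) y'' + Q(x) y' + R(x) y = 0 with P(x) = 1, Q(x) = -x, R(x) = 7, and match powers of x.
Initial conditions: a_0 = -1, a_1 = 1.
Setting the coefficient of each power of x to zero and solving order by order (substituting the coefficients already found):
  x^0: 2 a_2 + 7 a_0 = 0  ->  2 a_2 = -7 a_0 = 7  ->  a_2 = 7/2
  x^1: 6 a_3 + 6 a_1 = 0  ->  6 a_3 = -6 a_1 = -6  ->  a_3 = -1
  x^2: 12 a_4 + 5 a_2 = 0  ->  12 a_4 = -5 a_2 = -35/2  ->  a_4 = -35/24
Truncated series: y(x) = -1 + x + (7/2) x^2 - x^3 - (35/24) x^4 + O(x^5).

a_0 = -1; a_1 = 1; a_2 = 7/2; a_3 = -1; a_4 = -35/24


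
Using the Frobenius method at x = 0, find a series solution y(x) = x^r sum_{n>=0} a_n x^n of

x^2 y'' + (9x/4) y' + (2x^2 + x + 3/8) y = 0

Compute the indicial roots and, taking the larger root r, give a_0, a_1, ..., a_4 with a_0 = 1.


Write in Frobenius form y'' + (p(x)/x) y' + (q(x)/x^2) y = 0:
  p(x) = 9/4,  q(x) = 2x^2 + x + 3/8.
Indicial equation: r(r-1) + (9/4) r + (3/8) = 0 -> roots r_1 = -1/2, r_2 = -3/4.
Take r = r_1 = -1/2. Let y(x) = x^r sum_{n>=0} a_n x^n with a_0 = 1.
Substitute y = x^r sum a_n x^n and match x^{r+n}. The recurrence is
  D(n) a_n + 1 a_{n-1} + 2 a_{n-2} = 0,  where D(n) = (r+n)(r+n-1) + (9/4)(r+n) + (3/8).
  a_n = [-1 a_{n-1} - 2 a_{n-2}] / D(n).
Since the indicial polynomial factors as (r - r_1)(r - r_2), D(n) = (r_1 + n - r_1)(r_1 + n - r_2) = n(n + 1/4).
Evaluating step by step (a_0 = 1):
  n = 1: D(1) = 1(1 + 1/4) = 5/4; numerator = -1(1) = -1; a_1 = (-1)/(5/4) = -4/5
  n = 2: D(2) = 2(2 + 1/4) = 9/2; numerator = -1(-4/5) - 2(1) = -6/5; a_2 = (-6/5)/(9/2) = -4/15
  n = 3: D(3) = 3(3 + 1/4) = 39/4; numerator = -1(-4/15) - 2(-4/5) = 28/15; a_3 = (28/15)/(39/4) = 112/585
  n = 4: D(4) = 4(4 + 1/4) = 17; numerator = -1(112/585) - 2(-4/15) = 40/117; a_4 = (40/117)/(17) = 40/1989

r = -1/2; a_0 = 1; a_1 = -4/5; a_2 = -4/15; a_3 = 112/585; a_4 = 40/1989


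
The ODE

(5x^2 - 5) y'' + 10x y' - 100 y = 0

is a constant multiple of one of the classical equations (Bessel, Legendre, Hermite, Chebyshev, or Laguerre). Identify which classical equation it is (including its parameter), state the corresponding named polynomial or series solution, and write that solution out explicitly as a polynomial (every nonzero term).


All three coefficients share the factor -5; dividing through by -5 gives  (1 - x^2) y'' - 2x y' + 20 y = 0.
This matches the Legendre equation (1 - x^2) y'' - 2x y' + n(n+1) y = 0 (note the -2x y' term) with n(n+1) = 20, so n = 4; the polynomial solution is P_4(x).
With y = sum_k a_k x^k, matching x^k gives (k+2)(k+1) a_{k+2} = [k(k+1) - n(n+1)] a_k = (k - 4)(k + 5) a_k. The right side vanishes at k = 4, so the series with the parity of 4 terminates at degree 4.
Standard normalization (P_n(1) = 1): leading coefficient (2n)!/(2^n (n!)^2) = 40320/(16*576) = 35/8, so a_4 = 35/8. Work downward with a_k = (k+1)(k+2) a_{k+2} / ((k - 4)(k + 5)):
  a_2 = (3)(4)(35/8) / ((2 - 4)(2 + 5)) = (105/2)/(-14) = -15/4
  a_0 = (1)(2)(-15/4) / ((0 - 4)(0 + 5)) = (-15/2)/(-20) = 3/8
Hence P_4(x) = 35 x^4/8 - 15 x^2/4 + 3/8.

P_4(x); series = 35 x^4/8 - 15 x^2/4 + 3/8


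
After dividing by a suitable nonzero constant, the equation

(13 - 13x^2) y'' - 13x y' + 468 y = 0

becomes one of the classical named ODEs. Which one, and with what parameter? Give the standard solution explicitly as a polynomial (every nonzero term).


All three coefficients share the factor 13; dividing through by 13 gives  (1 - x^2) y'' - x y' + 36 y = 0.
This matches the Chebyshev equation (1 - x^2) y'' - x y' + n^2 y = 0 (note the -x y' term, not -2x y') with n^2 = 36, so n = 6; the polynomial solution is T_6(x).
With y = sum_k a_k x^k, matching x^k gives (k+2)(k+1) a_{k+2} = (k^2 - n^2) a_k = (k - 6)(k + 6) a_k. The right side vanishes at k = 6, so the series with the parity of 6 terminates at degree 6.
Standard normalization: leading coefficient of T_n is 2^(n-1), so a_6 = 2^5 = 32. Work downward with a_k = (k+1)(k+2) a_{k+2} / ((k - 6)(k + 6)):
  a_4 = (5)(6)(32) / ((4 - 6)(4 + 6)) = 960/(-20) = -48
  a_2 = (3)(4)(-48) / ((2 - 6)(2 + 6)) = -576/(-32) = 18
  a_0 = (1)(2)(18) / ((0 - 6)(0 + 6)) = 36/(-36) = -1
Hence T_6(x) = 32 x^6 - 48 x^4 + 18 x^2 - 1.

T_6(x); series = 32 x^6 - 48 x^4 + 18 x^2 - 1


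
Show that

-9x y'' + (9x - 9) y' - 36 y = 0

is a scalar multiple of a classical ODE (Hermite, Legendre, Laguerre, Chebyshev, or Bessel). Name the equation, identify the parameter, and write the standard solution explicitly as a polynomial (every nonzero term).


All three coefficients share the factor -9; dividing through by -9 gives  x y'' + (1 - x) y' + 4 y = 0.
This matches the Laguerre equation x y'' + (1 - x) y' + n y = 0 with n = 4; the polynomial solution is L_4(x).
With y = sum_k a_k x^k, matching x^k gives (k+1)k a_{k+1} + (k+1) a_{k+1} - k a_k + n a_k = 0, i.e. (k+1)^2 a_{k+1} = (k - n) a_k = (k - 4) a_k. The right side vanishes at k = 4, so the series terminates at degree 4.
Standard normalization L_n(0) = 1 gives a_0 = 1. Work upward with a_{k+1} = (k - 4) a_k / (k+1)^2:
  a_1 = (0 - 4)(1) / 1^2 = -4/1 = -4
  a_2 = (1 - 4)(-4) / 2^2 = 12/4 = 3
  a_3 = (2 - 4)(3) / 3^2 = -6/9 = -2/3
  a_4 = (3 - 4)(-2/3) / 4^2 = (2/3)/16 = 1/24
Hence L_4(x) = x^4/24 - 2 x^3/3 + 3 x^2 - 4 x + 1.

L_4(x); series = x^4/24 - 2 x^3/3 + 3 x^2 - 4 x + 1


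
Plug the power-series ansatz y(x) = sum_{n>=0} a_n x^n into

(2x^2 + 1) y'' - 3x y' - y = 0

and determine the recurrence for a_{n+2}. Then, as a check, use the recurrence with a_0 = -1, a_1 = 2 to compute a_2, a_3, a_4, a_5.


Substitute y = sum_n a_n x^n.
(1 + 2 x^2) y'' contributes (n+2)(n+1) a_{n+2} + 2 n(n-1) a_n at x^n.
-3 x y'(x) contributes -3 n a_n at x^n.
-y(x) contributes -1 a_n at x^n.
Matching x^n: (n+2)(n+1) a_{n+2} + (2 n(n-1) - 3 n - 1) a_n = 0.
Thus a_{n+2} = (-2 n(n-1) + 3 n + 1) / ((n+1)(n+2)) * a_n.

Check with a_0 = -1, a_1 = 2 (apply the recurrence for n = 0, 1, 2, 3): a_0 = -1, a_1 = 2, a_2 = -1/2, a_3 = 4/3, a_4 = -1/8, a_5 = -2/15.

a_(n+2) = (-2 n(n-1) + 3 n + 1) / ((n+1)(n+2)) * a_n; check: a_0 = -1, a_1 = 2, a_2 = -1/2, a_3 = 4/3, a_4 = -1/8, a_5 = -2/15


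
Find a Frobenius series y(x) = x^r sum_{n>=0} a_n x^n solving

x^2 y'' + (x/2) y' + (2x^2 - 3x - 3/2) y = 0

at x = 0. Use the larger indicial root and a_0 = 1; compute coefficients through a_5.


Write in Frobenius form y'' + (p(x)/x) y' + (q(x)/x^2) y = 0:
  p(x) = 1/2,  q(x) = 2x^2 - 3x - 3/2.
Indicial equation: r(r-1) + (1/2) r + (-3/2) = 0 -> roots r_1 = 3/2, r_2 = -1.
Take r = r_1 = 3/2. Let y(x) = x^r sum_{n>=0} a_n x^n with a_0 = 1.
Substitute y = x^r sum a_n x^n and match x^{r+n}. The recurrence is
  D(n) a_n - 3 a_{n-1} + 2 a_{n-2} = 0,  where D(n) = (r+n)(r+n-1) + (1/2)(r+n) + (-3/2).
  a_n = [3 a_{n-1} - 2 a_{n-2}] / D(n).
Since the indicial polynomial factors as (r - r_1)(r - r_2), D(n) = (r_1 + n - r_1)(r_1 + n - r_2) = n(n + 5/2).
Evaluating step by step (a_0 = 1):
  n = 1: D(1) = 1(1 + 5/2) = 7/2; numerator = 3(1) = 3; a_1 = (3)/(7/2) = 6/7
  n = 2: D(2) = 2(2 + 5/2) = 9; numerator = 3(6/7) - 2(1) = 4/7; a_2 = (4/7)/(9) = 4/63
  n = 3: D(3) = 3(3 + 5/2) = 33/2; numerator = 3(4/63) - 2(6/7) = -32/21; a_3 = (-32/21)/(33/2) = -64/693
  n = 4: D(4) = 4(4 + 5/2) = 26; numerator = 3(-64/693) - 2(4/63) = -40/99; a_4 = (-40/99)/(26) = -20/1287
  n = 5: D(5) = 5(5 + 5/2) = 75/2; numerator = 3(-20/1287) - 2(-64/693) = 1244/9009; a_5 = (1244/9009)/(75/2) = 2488/675675

r = 3/2; a_0 = 1; a_1 = 6/7; a_2 = 4/63; a_3 = -64/693; a_4 = -20/1287; a_5 = 2488/675675


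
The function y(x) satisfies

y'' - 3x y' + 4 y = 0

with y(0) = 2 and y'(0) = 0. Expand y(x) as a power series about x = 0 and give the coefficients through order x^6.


Ansatz: y(x) = sum_{n>=0} a_n x^n, so y'(x) = sum_{n>=1} n a_n x^(n-1) and y''(x) = sum_{n>=2} n(n-1) a_n x^(n-2).
Substitute into P(x) y'' + Q(x) y' + R(x) y = 0 with P(x) = 1, Q(x) = -3x, R(x) = 4, and match powers of x.
Initial conditions: a_0 = 2, a_1 = 0.
Setting the coefficient of each power of x to zero and solving order by order (substituting the coefficients already found):
  x^0: 2 a_2 + 4 a_0 = 0  ->  2 a_2 = -4 a_0 = -8  ->  a_2 = -4
  x^1: 6 a_3 + a_1 = 0  ->  6 a_3 = -a_1 = 0  ->  a_3 = 0
  x^2: 12 a_4 - 2 a_2 = 0  ->  12 a_4 = 2 a_2 = -8  ->  a_4 = -2/3
  x^3: 20 a_5 - 5 a_3 = 0  ->  20 a_5 = 5 a_3 = 0  ->  a_5 = 0
  x^4: 30 a_6 - 8 a_4 = 0  ->  30 a_6 = 8 a_4 = -16/3  ->  a_6 = -8/45
Truncated series: y(x) = 2 - 4 x^2 - (2/3) x^4 - (8/45) x^6 + O(x^7).

a_0 = 2; a_1 = 0; a_2 = -4; a_3 = 0; a_4 = -2/3; a_5 = 0; a_6 = -8/45


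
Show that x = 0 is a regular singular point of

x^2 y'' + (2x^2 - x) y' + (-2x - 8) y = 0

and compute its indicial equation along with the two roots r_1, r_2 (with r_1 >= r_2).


Divide by x^2 to reach normal form y'' + P_1(x) y' + P_2(x) y = 0 with P_1(x) = 2 - 1/x and P_2(x) = -2/x - 8/x^2.
x = 0 is a singular point because the y'-coefficient 2 - 1/x has a pole at x = 0 and the y-coefficient -2/x - 8/x^2 has a pole at x = 0.
It is a regular singular point because x P_1(x) = p(x) = 2x - 1 and x^2 P_2(x) = q(x) = -2x - 8 are polynomials, hence analytic at x = 0.
p(0) = -1,  q(0) = -8.
Indicial equation: r(r-1) + p(0) r + q(0) = 0, i.e. r^2 + (p(0) - 1) r + q(0) = 0, i.e. r^2 - 2 r - 8 = 0.
Discriminant: (-2)^2 - 4(-8) = 36, so r = (2 ± 6)/2.
Solving: r_1 = 4, r_2 = -2.

indicial: r^2 - 2 r - 8 = 0; roots r_1 = 4, r_2 = -2


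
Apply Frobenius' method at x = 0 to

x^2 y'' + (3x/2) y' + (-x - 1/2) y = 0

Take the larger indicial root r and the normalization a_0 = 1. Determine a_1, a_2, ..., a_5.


Write in Frobenius form y'' + (p(x)/x) y' + (q(x)/x^2) y = 0:
  p(x) = 3/2,  q(x) = -x - 1/2.
Indicial equation: r(r-1) + (3/2) r + (-1/2) = 0 -> roots r_1 = 1/2, r_2 = -1.
Take r = r_1 = 1/2. Let y(x) = x^r sum_{n>=0} a_n x^n with a_0 = 1.
Substitute y = x^r sum a_n x^n and match x^{r+n}. The recurrence is
  D(n) a_n - 1 a_{n-1} = 0,  where D(n) = (r+n)(r+n-1) + (3/2)(r+n) + (-1/2).
  a_n = 1 / D(n) * a_{n-1}.
Since the indicial polynomial factors as (r - r_1)(r - r_2), D(n) = (r_1 + n - r_1)(r_1 + n - r_2) = n(n + 3/2).
Evaluating step by step (a_0 = 1):
  n = 1: D(1) = 1(1 + 3/2) = 5/2; numerator = 1(1) = 1; a_1 = (1)/(5/2) = 2/5
  n = 2: D(2) = 2(2 + 3/2) = 7; numerator = 1(2/5) = 2/5; a_2 = (2/5)/(7) = 2/35
  n = 3: D(3) = 3(3 + 3/2) = 27/2; numerator = 1(2/35) = 2/35; a_3 = (2/35)/(27/2) = 4/945
  n = 4: D(4) = 4(4 + 3/2) = 22; numerator = 1(4/945) = 4/945; a_4 = (4/945)/(22) = 2/10395
  n = 5: D(5) = 5(5 + 3/2) = 65/2; numerator = 1(2/10395) = 2/10395; a_5 = (2/10395)/(65/2) = 4/675675

r = 1/2; a_0 = 1; a_1 = 2/5; a_2 = 2/35; a_3 = 4/945; a_4 = 2/10395; a_5 = 4/675675


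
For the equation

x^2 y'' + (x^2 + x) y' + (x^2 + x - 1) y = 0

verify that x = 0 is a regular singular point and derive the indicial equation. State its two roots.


Divide by x^2 to reach normal form y'' + P_1(x) y' + P_2(x) y = 0 with P_1(x) = 1 + 1/x and P_2(x) = 1 + 1/x - 1/x^2.
x = 0 is a singular point because the y'-coefficient 1 + 1/x has a pole at x = 0 and the y-coefficient 1 + 1/x - 1/x^2 has a pole at x = 0.
It is a regular singular point because x P_1(x) = p(x) = x + 1 and x^2 P_2(x) = q(x) = x^2 + x - 1 are polynomials, hence analytic at x = 0.
p(0) = 1,  q(0) = -1.
Indicial equation: r(r-1) + p(0) r + q(0) = 0, i.e. r^2 + (p(0) - 1) r + q(0) = 0, i.e. r^2 - 1 = 0.
Discriminant: (0)^2 - 4(-1) = 4, so r = (0 ± 2)/2.
Solving: r_1 = 1, r_2 = -1.

indicial: r^2 - 1 = 0; roots r_1 = 1, r_2 = -1


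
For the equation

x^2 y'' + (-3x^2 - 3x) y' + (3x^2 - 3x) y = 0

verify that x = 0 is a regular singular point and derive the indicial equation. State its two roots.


Divide by x^2 to reach normal form y'' + P_1(x) y' + P_2(x) y = 0 with P_1(x) = -3 - 3/x and P_2(x) = 3 - 3/x.
x = 0 is a singular point because the y'-coefficient -3 - 3/x has a pole at x = 0 and the y-coefficient 3 - 3/x has a pole at x = 0.
It is a regular singular point because x P_1(x) = p(x) = -3x - 3 and x^2 P_2(x) = q(x) = 3x^2 - 3x are polynomials, hence analytic at x = 0.
p(0) = -3,  q(0) = 0.
Indicial equation: r(r-1) + p(0) r + q(0) = 0, i.e. r^2 + (p(0) - 1) r + q(0) = 0, i.e. r^2 - 4 r = 0.
Discriminant: (-4)^2 - 4(0) = 16, so r = (4 ± 4)/2.
Solving: r_1 = 4, r_2 = 0.

indicial: r^2 - 4 r = 0; roots r_1 = 4, r_2 = 0


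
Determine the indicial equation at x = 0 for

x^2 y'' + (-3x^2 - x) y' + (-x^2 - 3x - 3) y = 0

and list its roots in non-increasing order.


Divide by x^2 to reach normal form y'' + P_1(x) y' + P_2(x) y = 0 with P_1(x) = -3 - 1/x and P_2(x) = -1 - 3/x - 3/x^2.
x = 0 is a singular point because the y'-coefficient -3 - 1/x has a pole at x = 0 and the y-coefficient -1 - 3/x - 3/x^2 has a pole at x = 0.
It is a regular singular point because x P_1(x) = p(x) = -3x - 1 and x^2 P_2(x) = q(x) = -x^2 - 3x - 3 are polynomials, hence analytic at x = 0.
p(0) = -1,  q(0) = -3.
Indicial equation: r(r-1) + p(0) r + q(0) = 0, i.e. r^2 + (p(0) - 1) r + q(0) = 0, i.e. r^2 - 2 r - 3 = 0.
Discriminant: (-2)^2 - 4(-3) = 16, so r = (2 ± 4)/2.
Solving: r_1 = 3, r_2 = -1.

indicial: r^2 - 2 r - 3 = 0; roots r_1 = 3, r_2 = -1


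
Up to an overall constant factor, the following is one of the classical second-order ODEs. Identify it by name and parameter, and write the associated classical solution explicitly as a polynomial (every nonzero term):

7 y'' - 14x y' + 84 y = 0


All three coefficients share the factor 7; dividing through by 7 gives  y'' - 2x y' + 12 y = 0.
This matches the Hermite equation y'' - 2x y' + 2n y = 0 with 2n = 12, so n = 6; the polynomial solution is H_6(x).
With y = sum_k a_k x^k, matching x^k gives (k+2)(k+1) a_{k+2} = 2(k - n) a_k = 2(k - 6) a_k. The right side vanishes at k = 6, so the series with the parity of 6 terminates at degree 6.
Standard normalization: leading coefficient of H_n is 2^n, so a_6 = 2^6 = 64. Work downward with a_k = (k+1)(k+2) a_{k+2} / (2(k - n)):
  a_4 = (5)(6)(64) / (2(4 - 6)) = 1920/(-4) = -480
  a_2 = (3)(4)(-480) / (2(2 - 6)) = -5760/(-8) = 720
  a_0 = (1)(2)(720) / (2(0 - 6)) = 1440/(-12) = -120
Hence H_6(x) = 64 x^6 - 480 x^4 + 720 x^2 - 120.

H_6(x); series = 64 x^6 - 480 x^4 + 720 x^2 - 120


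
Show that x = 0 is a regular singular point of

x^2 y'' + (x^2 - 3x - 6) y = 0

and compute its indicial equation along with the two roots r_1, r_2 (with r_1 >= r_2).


Divide by x^2 to reach normal form y'' + P_1(x) y' + P_2(x) y = 0 with P_1(x) = 0 and P_2(x) = 1 - 3/x - 6/x^2.
x = 0 is a singular point because the y-coefficient 1 - 3/x - 6/x^2 has a pole at x = 0.
It is a regular singular point because x P_1(x) = p(x) = 0 and x^2 P_2(x) = q(x) = x^2 - 3x - 6 are polynomials, hence analytic at x = 0.
p(0) = 0,  q(0) = -6.
Indicial equation: r(r-1) + p(0) r + q(0) = 0, i.e. r^2 + (p(0) - 1) r + q(0) = 0, i.e. r^2 - 1 r - 6 = 0.
Discriminant: (-1)^2 - 4(-6) = 25, so r = (1 ± 5)/2.
Solving: r_1 = 3, r_2 = -2.

indicial: r^2 - 1 r - 6 = 0; roots r_1 = 3, r_2 = -2


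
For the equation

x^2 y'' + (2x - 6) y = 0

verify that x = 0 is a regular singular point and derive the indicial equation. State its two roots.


Divide by x^2 to reach normal form y'' + P_1(x) y' + P_2(x) y = 0 with P_1(x) = 0 and P_2(x) = 2/x - 6/x^2.
x = 0 is a singular point because the y-coefficient 2/x - 6/x^2 has a pole at x = 0.
It is a regular singular point because x P_1(x) = p(x) = 0 and x^2 P_2(x) = q(x) = 2x - 6 are polynomials, hence analytic at x = 0.
p(0) = 0,  q(0) = -6.
Indicial equation: r(r-1) + p(0) r + q(0) = 0, i.e. r^2 + (p(0) - 1) r + q(0) = 0, i.e. r^2 - 1 r - 6 = 0.
Discriminant: (-1)^2 - 4(-6) = 25, so r = (1 ± 5)/2.
Solving: r_1 = 3, r_2 = -2.

indicial: r^2 - 1 r - 6 = 0; roots r_1 = 3, r_2 = -2


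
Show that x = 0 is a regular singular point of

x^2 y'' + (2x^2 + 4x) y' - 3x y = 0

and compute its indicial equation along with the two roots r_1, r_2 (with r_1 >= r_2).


Divide by x^2 to reach normal form y'' + P_1(x) y' + P_2(x) y = 0 with P_1(x) = 2 + 4/x and P_2(x) = -3/x.
x = 0 is a singular point because the y'-coefficient 2 + 4/x has a pole at x = 0 and the y-coefficient -3/x has a pole at x = 0.
It is a regular singular point because x P_1(x) = p(x) = 2x + 4 and x^2 P_2(x) = q(x) = -3x are polynomials, hence analytic at x = 0.
p(0) = 4,  q(0) = 0.
Indicial equation: r(r-1) + p(0) r + q(0) = 0, i.e. r^2 + (p(0) - 1) r + q(0) = 0, i.e. r^2 + 3 r = 0.
Discriminant: (3)^2 - 4(0) = 9, so r = (-3 ± 3)/2.
Solving: r_1 = 0, r_2 = -3.

indicial: r^2 + 3 r = 0; roots r_1 = 0, r_2 = -3


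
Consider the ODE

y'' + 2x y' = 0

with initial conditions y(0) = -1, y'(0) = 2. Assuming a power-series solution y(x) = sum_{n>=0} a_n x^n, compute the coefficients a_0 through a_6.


Ansatz: y(x) = sum_{n>=0} a_n x^n, so y'(x) = sum_{n>=1} n a_n x^(n-1) and y''(x) = sum_{n>=2} n(n-1) a_n x^(n-2).
Substitute into P(x) y'' + Q(x) y' + R(x) y = 0 with P(x) = 1, Q(x) = 2x, R(x) = 0, and match powers of x.
Initial conditions: a_0 = -1, a_1 = 2.
Setting the coefficient of each power of x to zero and solving order by order (substituting the coefficients already found):
  x^0: 2 a_2 = 0  ->  a_2 = 0
  x^1: 6 a_3 + 2 a_1 = 0  ->  6 a_3 = -2 a_1 = -4  ->  a_3 = -2/3
  x^2: 12 a_4 + 4 a_2 = 0  ->  12 a_4 = -4 a_2 = 0  ->  a_4 = 0
  x^3: 20 a_5 + 6 a_3 = 0  ->  20 a_5 = -6 a_3 = 4  ->  a_5 = 1/5
  x^4: 30 a_6 + 8 a_4 = 0  ->  30 a_6 = -8 a_4 = 0  ->  a_6 = 0
Truncated series: y(x) = -1 + 2 x - (2/3) x^3 + (1/5) x^5 + O(x^7).

a_0 = -1; a_1 = 2; a_2 = 0; a_3 = -2/3; a_4 = 0; a_5 = 1/5; a_6 = 0


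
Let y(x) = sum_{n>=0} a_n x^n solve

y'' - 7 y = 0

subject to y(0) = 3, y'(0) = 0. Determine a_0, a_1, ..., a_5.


Ansatz: y(x) = sum_{n>=0} a_n x^n, so y'(x) = sum_{n>=1} n a_n x^(n-1) and y''(x) = sum_{n>=2} n(n-1) a_n x^(n-2).
Substitute into P(x) y'' + Q(x) y' + R(x) y = 0 with P(x) = 1, Q(x) = 0, R(x) = -7, and match powers of x.
Initial conditions: a_0 = 3, a_1 = 0.
Setting the coefficient of each power of x to zero and solving order by order (substituting the coefficients already found):
  x^0: 2 a_2 - 7 a_0 = 0  ->  2 a_2 = 7 a_0 = 21  ->  a_2 = 21/2
  x^1: 6 a_3 - 7 a_1 = 0  ->  6 a_3 = 7 a_1 = 0  ->  a_3 = 0
  x^2: 12 a_4 - 7 a_2 = 0  ->  12 a_4 = 7 a_2 = 147/2  ->  a_4 = 49/8
  x^3: 20 a_5 - 7 a_3 = 0  ->  20 a_5 = 7 a_3 = 0  ->  a_5 = 0
Truncated series: y(x) = 3 + (21/2) x^2 + (49/8) x^4 + O(x^6).

a_0 = 3; a_1 = 0; a_2 = 21/2; a_3 = 0; a_4 = 49/8; a_5 = 0


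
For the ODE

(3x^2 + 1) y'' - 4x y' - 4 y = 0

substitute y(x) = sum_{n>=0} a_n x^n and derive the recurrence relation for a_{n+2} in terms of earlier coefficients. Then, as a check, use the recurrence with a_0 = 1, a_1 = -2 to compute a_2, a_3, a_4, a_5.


Substitute y = sum_n a_n x^n.
(1 + 3 x^2) y'' contributes (n+2)(n+1) a_{n+2} + 3 n(n-1) a_n at x^n.
-4 x y'(x) contributes -4 n a_n at x^n.
-4 y(x) contributes -4 a_n at x^n.
Matching x^n: (n+2)(n+1) a_{n+2} + (3 n(n-1) - 4 n - 4) a_n = 0.
Thus a_{n+2} = (-3 n(n-1) + 4 n + 4) / ((n+1)(n+2)) * a_n.

Check with a_0 = 1, a_1 = -2 (apply the recurrence for n = 0, 1, 2, 3): a_0 = 1, a_1 = -2, a_2 = 2, a_3 = -8/3, a_4 = 1, a_5 = 4/15.

a_(n+2) = (-3 n(n-1) + 4 n + 4) / ((n+1)(n+2)) * a_n; check: a_0 = 1, a_1 = -2, a_2 = 2, a_3 = -8/3, a_4 = 1, a_5 = 4/15


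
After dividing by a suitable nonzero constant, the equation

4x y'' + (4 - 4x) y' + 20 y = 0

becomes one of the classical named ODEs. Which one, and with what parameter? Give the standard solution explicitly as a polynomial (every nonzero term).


All three coefficients share the factor 4; dividing through by 4 gives  x y'' + (1 - x) y' + 5 y = 0.
This matches the Laguerre equation x y'' + (1 - x) y' + n y = 0 with n = 5; the polynomial solution is L_5(x).
With y = sum_k a_k x^k, matching x^k gives (k+1)k a_{k+1} + (k+1) a_{k+1} - k a_k + n a_k = 0, i.e. (k+1)^2 a_{k+1} = (k - n) a_k = (k - 5) a_k. The right side vanishes at k = 5, so the series terminates at degree 5.
Standard normalization L_n(0) = 1 gives a_0 = 1. Work upward with a_{k+1} = (k - 5) a_k / (k+1)^2:
  a_1 = (0 - 5)(1) / 1^2 = -5/1 = -5
  a_2 = (1 - 5)(-5) / 2^2 = 20/4 = 5
  a_3 = (2 - 5)(5) / 3^2 = -15/9 = -5/3
  a_4 = (3 - 5)(-5/3) / 4^2 = (10/3)/16 = 5/24
  a_5 = (4 - 5)(5/24) / 5^2 = (-5/24)/25 = -1/120
Hence L_5(x) = -x^5/120 + 5 x^4/24 - 5 x^3/3 + 5 x^2 - 5 x + 1.

L_5(x); series = -x^5/120 + 5 x^4/24 - 5 x^3/3 + 5 x^2 - 5 x + 1


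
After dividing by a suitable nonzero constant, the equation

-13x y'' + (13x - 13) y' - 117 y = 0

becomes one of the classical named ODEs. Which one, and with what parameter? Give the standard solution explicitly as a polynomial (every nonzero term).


All three coefficients share the factor -13; dividing through by -13 gives  x y'' + (1 - x) y' + 9 y = 0.
This matches the Laguerre equation x y'' + (1 - x) y' + n y = 0 with n = 9; the polynomial solution is L_9(x).
With y = sum_k a_k x^k, matching x^k gives (k+1)k a_{k+1} + (k+1) a_{k+1} - k a_k + n a_k = 0, i.e. (k+1)^2 a_{k+1} = (k - n) a_k = (k - 9) a_k. The right side vanishes at k = 9, so the series terminates at degree 9.
Standard normalization L_n(0) = 1 gives a_0 = 1. Work upward with a_{k+1} = (k - 9) a_k / (k+1)^2:
  a_1 = (0 - 9)(1) / 1^2 = -9/1 = -9
  a_2 = (1 - 9)(-9) / 2^2 = 72/4 = 18
  a_3 = (2 - 9)(18) / 3^2 = -126/9 = -14
  a_4 = (3 - 9)(-14) / 4^2 = 84/16 = 21/4
  a_5 = (4 - 9)(21/4) / 5^2 = (-105/4)/25 = -21/20
  a_6 = (5 - 9)(-21/20) / 6^2 = (21/5)/36 = 7/60
  a_7 = (6 - 9)(7/60) / 7^2 = (-7/20)/49 = -1/140
  a_8 = (7 - 9)(-1/140) / 8^2 = (1/70)/64 = 1/4480
  a_9 = (8 - 9)(1/4480) / 9^2 = (-1/4480)/81 = -1/362880
Hence L_9(x) = -x^9/362880 + x^8/4480 - x^7/140 + 7 x^6/60 - 21 x^5/20 + 21 x^4/4 - 14 x^3 + 18 x^2 - 9 x + 1.

L_9(x); series = -x^9/362880 + x^8/4480 - x^7/140 + 7 x^6/60 - 21 x^5/20 + 21 x^4/4 - 14 x^3 + 18 x^2 - 9 x + 1


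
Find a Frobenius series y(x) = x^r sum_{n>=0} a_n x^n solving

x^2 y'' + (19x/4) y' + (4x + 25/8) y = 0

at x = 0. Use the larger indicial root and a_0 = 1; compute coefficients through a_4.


Write in Frobenius form y'' + (p(x)/x) y' + (q(x)/x^2) y = 0:
  p(x) = 19/4,  q(x) = 4x + 25/8.
Indicial equation: r(r-1) + (19/4) r + (25/8) = 0 -> roots r_1 = -5/4, r_2 = -5/2.
Take r = r_1 = -5/4. Let y(x) = x^r sum_{n>=0} a_n x^n with a_0 = 1.
Substitute y = x^r sum a_n x^n and match x^{r+n}. The recurrence is
  D(n) a_n + 4 a_{n-1} = 0,  where D(n) = (r+n)(r+n-1) + (19/4)(r+n) + (25/8).
  a_n = -4 / D(n) * a_{n-1}.
Since the indicial polynomial factors as (r - r_1)(r - r_2), D(n) = (r_1 + n - r_1)(r_1 + n - r_2) = n(n + 5/4).
Evaluating step by step (a_0 = 1):
  n = 1: D(1) = 1(1 + 5/4) = 9/4; numerator = -4(1) = -4; a_1 = (-4)/(9/4) = -16/9
  n = 2: D(2) = 2(2 + 5/4) = 13/2; numerator = -4(-16/9) = 64/9; a_2 = (64/9)/(13/2) = 128/117
  n = 3: D(3) = 3(3 + 5/4) = 51/4; numerator = -4(128/117) = -512/117; a_3 = (-512/117)/(51/4) = -2048/5967
  n = 4: D(4) = 4(4 + 5/4) = 21; numerator = -4(-2048/5967) = 8192/5967; a_4 = (8192/5967)/(21) = 8192/125307

r = -5/4; a_0 = 1; a_1 = -16/9; a_2 = 128/117; a_3 = -2048/5967; a_4 = 8192/125307


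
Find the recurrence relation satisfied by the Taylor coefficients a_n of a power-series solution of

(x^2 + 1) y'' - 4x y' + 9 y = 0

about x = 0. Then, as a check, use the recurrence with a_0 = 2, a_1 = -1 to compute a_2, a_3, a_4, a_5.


Substitute y = sum_n a_n x^n.
(1 + 1 x^2) y'' contributes (n+2)(n+1) a_{n+2} + n(n-1) a_n at x^n.
-4 x y'(x) contributes -4 n a_n at x^n.
9 y(x) contributes 9 a_n at x^n.
Matching x^n: (n+2)(n+1) a_{n+2} + (n(n-1) - 4 n + 9) a_n = 0.
Thus a_{n+2} = (-n(n-1) + 4 n - 9) / ((n+1)(n+2)) * a_n.

Check with a_0 = 2, a_1 = -1 (apply the recurrence for n = 0, 1, 2, 3): a_0 = 2, a_1 = -1, a_2 = -9, a_3 = 5/6, a_4 = 9/4, a_5 = -1/8.

a_(n+2) = (-n(n-1) + 4 n - 9) / ((n+1)(n+2)) * a_n; check: a_0 = 2, a_1 = -1, a_2 = -9, a_3 = 5/6, a_4 = 9/4, a_5 = -1/8


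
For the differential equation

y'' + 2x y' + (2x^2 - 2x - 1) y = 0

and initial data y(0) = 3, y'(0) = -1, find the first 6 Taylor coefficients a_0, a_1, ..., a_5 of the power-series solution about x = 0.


Ansatz: y(x) = sum_{n>=0} a_n x^n, so y'(x) = sum_{n>=1} n a_n x^(n-1) and y''(x) = sum_{n>=2} n(n-1) a_n x^(n-2).
Substitute into P(x) y'' + Q(x) y' + R(x) y = 0 with P(x) = 1, Q(x) = 2x, R(x) = 2x^2 - 2x - 1, and match powers of x.
Initial conditions: a_0 = 3, a_1 = -1.
Setting the coefficient of each power of x to zero and solving order by order (substituting the coefficients already found):
  x^0: 2 a_2 - a_0 = 0  ->  2 a_2 = a_0 = 3  ->  a_2 = 3/2
  x^1: 6 a_3 + a_1 - 2 a_0 = 0  ->  6 a_3 = -a_1 + 2 a_0 = 7  ->  a_3 = 7/6
  x^2: 12 a_4 + 3 a_2 - 2 a_1 + 2 a_0 = 0  ->  12 a_4 = -3 a_2 + 2 a_1 - 2 a_0 = -25/2  ->  a_4 = -25/24
  x^3: 20 a_5 + 5 a_3 - 2 a_2 + 2 a_1 = 0  ->  20 a_5 = -5 a_3 + 2 a_2 - 2 a_1 = -5/6  ->  a_5 = -1/24
Truncated series: y(x) = 3 - x + (3/2) x^2 + (7/6) x^3 - (25/24) x^4 - (1/24) x^5 + O(x^6).

a_0 = 3; a_1 = -1; a_2 = 3/2; a_3 = 7/6; a_4 = -25/24; a_5 = -1/24


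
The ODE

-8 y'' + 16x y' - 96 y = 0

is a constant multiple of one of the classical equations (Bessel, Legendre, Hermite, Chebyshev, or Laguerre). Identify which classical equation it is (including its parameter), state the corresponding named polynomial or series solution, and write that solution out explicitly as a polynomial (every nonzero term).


All three coefficients share the factor -8; dividing through by -8 gives  y'' - 2x y' + 12 y = 0.
This matches the Hermite equation y'' - 2x y' + 2n y = 0 with 2n = 12, so n = 6; the polynomial solution is H_6(x).
With y = sum_k a_k x^k, matching x^k gives (k+2)(k+1) a_{k+2} = 2(k - n) a_k = 2(k - 6) a_k. The right side vanishes at k = 6, so the series with the parity of 6 terminates at degree 6.
Standard normalization: leading coefficient of H_n is 2^n, so a_6 = 2^6 = 64. Work downward with a_k = (k+1)(k+2) a_{k+2} / (2(k - n)):
  a_4 = (5)(6)(64) / (2(4 - 6)) = 1920/(-4) = -480
  a_2 = (3)(4)(-480) / (2(2 - 6)) = -5760/(-8) = 720
  a_0 = (1)(2)(720) / (2(0 - 6)) = 1440/(-12) = -120
Hence H_6(x) = 64 x^6 - 480 x^4 + 720 x^2 - 120.

H_6(x); series = 64 x^6 - 480 x^4 + 720 x^2 - 120


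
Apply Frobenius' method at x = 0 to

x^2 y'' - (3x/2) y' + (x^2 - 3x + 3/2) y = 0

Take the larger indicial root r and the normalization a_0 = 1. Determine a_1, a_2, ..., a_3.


Write in Frobenius form y'' + (p(x)/x) y' + (q(x)/x^2) y = 0:
  p(x) = -3/2,  q(x) = x^2 - 3x + 3/2.
Indicial equation: r(r-1) + (-3/2) r + (3/2) = 0 -> roots r_1 = 3/2, r_2 = 1.
Take r = r_1 = 3/2. Let y(x) = x^r sum_{n>=0} a_n x^n with a_0 = 1.
Substitute y = x^r sum a_n x^n and match x^{r+n}. The recurrence is
  D(n) a_n - 3 a_{n-1} + 1 a_{n-2} = 0,  where D(n) = (r+n)(r+n-1) + (-3/2)(r+n) + (3/2).
  a_n = [3 a_{n-1} - 1 a_{n-2}] / D(n).
Since the indicial polynomial factors as (r - r_1)(r - r_2), D(n) = (r_1 + n - r_1)(r_1 + n - r_2) = n(n + 1/2).
Evaluating step by step (a_0 = 1):
  n = 1: D(1) = 1(1 + 1/2) = 3/2; numerator = 3(1) = 3; a_1 = (3)/(3/2) = 2
  n = 2: D(2) = 2(2 + 1/2) = 5; numerator = 3(2) - 1(1) = 5; a_2 = (5)/(5) = 1
  n = 3: D(3) = 3(3 + 1/2) = 21/2; numerator = 3(1) - 1(2) = 1; a_3 = (1)/(21/2) = 2/21

r = 3/2; a_0 = 1; a_1 = 2; a_2 = 1; a_3 = 2/21


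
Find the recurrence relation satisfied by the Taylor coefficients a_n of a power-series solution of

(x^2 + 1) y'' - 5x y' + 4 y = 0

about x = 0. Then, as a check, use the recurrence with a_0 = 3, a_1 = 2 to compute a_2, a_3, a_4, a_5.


Substitute y = sum_n a_n x^n.
(1 + 1 x^2) y'' contributes (n+2)(n+1) a_{n+2} + n(n-1) a_n at x^n.
-5 x y'(x) contributes -5 n a_n at x^n.
4 y(x) contributes 4 a_n at x^n.
Matching x^n: (n+2)(n+1) a_{n+2} + (n(n-1) - 5 n + 4) a_n = 0.
Thus a_{n+2} = (-n(n-1) + 5 n - 4) / ((n+1)(n+2)) * a_n.

Check with a_0 = 3, a_1 = 2 (apply the recurrence for n = 0, 1, 2, 3): a_0 = 3, a_1 = 2, a_2 = -6, a_3 = 1/3, a_4 = -2, a_5 = 1/12.

a_(n+2) = (-n(n-1) + 5 n - 4) / ((n+1)(n+2)) * a_n; check: a_0 = 3, a_1 = 2, a_2 = -6, a_3 = 1/3, a_4 = -2, a_5 = 1/12


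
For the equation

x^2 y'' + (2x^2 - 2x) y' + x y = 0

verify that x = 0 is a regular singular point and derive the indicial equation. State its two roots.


Divide by x^2 to reach normal form y'' + P_1(x) y' + P_2(x) y = 0 with P_1(x) = 2 - 2/x and P_2(x) = 1/x.
x = 0 is a singular point because the y'-coefficient 2 - 2/x has a pole at x = 0 and the y-coefficient 1/x has a pole at x = 0.
It is a regular singular point because x P_1(x) = p(x) = 2x - 2 and x^2 P_2(x) = q(x) = x are polynomials, hence analytic at x = 0.
p(0) = -2,  q(0) = 0.
Indicial equation: r(r-1) + p(0) r + q(0) = 0, i.e. r^2 + (p(0) - 1) r + q(0) = 0, i.e. r^2 - 3 r = 0.
Discriminant: (-3)^2 - 4(0) = 9, so r = (3 ± 3)/2.
Solving: r_1 = 3, r_2 = 0.

indicial: r^2 - 3 r = 0; roots r_1 = 3, r_2 = 0


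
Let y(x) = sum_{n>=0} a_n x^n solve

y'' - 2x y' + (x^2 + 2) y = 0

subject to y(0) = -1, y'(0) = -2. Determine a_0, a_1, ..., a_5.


Ansatz: y(x) = sum_{n>=0} a_n x^n, so y'(x) = sum_{n>=1} n a_n x^(n-1) and y''(x) = sum_{n>=2} n(n-1) a_n x^(n-2).
Substitute into P(x) y'' + Q(x) y' + R(x) y = 0 with P(x) = 1, Q(x) = -2x, R(x) = x^2 + 2, and match powers of x.
Initial conditions: a_0 = -1, a_1 = -2.
Setting the coefficient of each power of x to zero and solving order by order (substituting the coefficients already found):
  x^0: 2 a_2 + 2 a_0 = 0  ->  2 a_2 = -2 a_0 = 2  ->  a_2 = 1
  x^1: 6 a_3 = 0  ->  a_3 = 0
  x^2: 12 a_4 - 2 a_2 + a_0 = 0  ->  12 a_4 = 2 a_2 - a_0 = 3  ->  a_4 = 1/4
  x^3: 20 a_5 - 4 a_3 + a_1 = 0  ->  20 a_5 = 4 a_3 - a_1 = 2  ->  a_5 = 1/10
Truncated series: y(x) = -1 - 2 x + x^2 + (1/4) x^4 + (1/10) x^5 + O(x^6).

a_0 = -1; a_1 = -2; a_2 = 1; a_3 = 0; a_4 = 1/4; a_5 = 1/10


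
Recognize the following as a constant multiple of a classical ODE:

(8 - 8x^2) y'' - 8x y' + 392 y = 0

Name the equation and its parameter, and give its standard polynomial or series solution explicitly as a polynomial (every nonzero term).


All three coefficients share the factor 8; dividing through by 8 gives  (1 - x^2) y'' - x y' + 49 y = 0.
This matches the Chebyshev equation (1 - x^2) y'' - x y' + n^2 y = 0 (note the -x y' term, not -2x y') with n^2 = 49, so n = 7; the polynomial solution is T_7(x).
With y = sum_k a_k x^k, matching x^k gives (k+2)(k+1) a_{k+2} = (k^2 - n^2) a_k = (k - 7)(k + 7) a_k. The right side vanishes at k = 7, so the series with the parity of 7 terminates at degree 7.
Standard normalization: leading coefficient of T_n is 2^(n-1), so a_7 = 2^6 = 64. Work downward with a_k = (k+1)(k+2) a_{k+2} / ((k - 7)(k + 7)):
  a_5 = (6)(7)(64) / ((5 - 7)(5 + 7)) = 2688/(-24) = -112
  a_3 = (4)(5)(-112) / ((3 - 7)(3 + 7)) = -2240/(-40) = 56
  a_1 = (2)(3)(56) / ((1 - 7)(1 + 7)) = 336/(-48) = -7
Hence T_7(x) = 64 x^7 - 112 x^5 + 56 x^3 - 7 x.

T_7(x); series = 64 x^7 - 112 x^5 + 56 x^3 - 7 x


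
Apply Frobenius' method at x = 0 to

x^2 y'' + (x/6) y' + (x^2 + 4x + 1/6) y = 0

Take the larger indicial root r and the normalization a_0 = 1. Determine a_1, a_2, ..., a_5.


Write in Frobenius form y'' + (p(x)/x) y' + (q(x)/x^2) y = 0:
  p(x) = 1/6,  q(x) = x^2 + 4x + 1/6.
Indicial equation: r(r-1) + (1/6) r + (1/6) = 0 -> roots r_1 = 1/2, r_2 = 1/3.
Take r = r_1 = 1/2. Let y(x) = x^r sum_{n>=0} a_n x^n with a_0 = 1.
Substitute y = x^r sum a_n x^n and match x^{r+n}. The recurrence is
  D(n) a_n + 4 a_{n-1} + 1 a_{n-2} = 0,  where D(n) = (r+n)(r+n-1) + (1/6)(r+n) + (1/6).
  a_n = [-4 a_{n-1} - 1 a_{n-2}] / D(n).
Since the indicial polynomial factors as (r - r_1)(r - r_2), D(n) = (r_1 + n - r_1)(r_1 + n - r_2) = n(n + 1/6).
Evaluating step by step (a_0 = 1):
  n = 1: D(1) = 1(1 + 1/6) = 7/6; numerator = -4(1) = -4; a_1 = (-4)/(7/6) = -24/7
  n = 2: D(2) = 2(2 + 1/6) = 13/3; numerator = -4(-24/7) - 1(1) = 89/7; a_2 = (89/7)/(13/3) = 267/91
  n = 3: D(3) = 3(3 + 1/6) = 19/2; numerator = -4(267/91) - 1(-24/7) = -108/13; a_3 = (-108/13)/(19/2) = -216/247
  n = 4: D(4) = 4(4 + 1/6) = 50/3; numerator = -4(-216/247) - 1(267/91) = 75/133; a_4 = (75/133)/(50/3) = 9/266
  n = 5: D(5) = 5(5 + 1/6) = 155/6; numerator = -4(9/266) - 1(-216/247) = 1278/1729; a_5 = (1278/1729)/(155/6) = 7668/267995

r = 1/2; a_0 = 1; a_1 = -24/7; a_2 = 267/91; a_3 = -216/247; a_4 = 9/266; a_5 = 7668/267995


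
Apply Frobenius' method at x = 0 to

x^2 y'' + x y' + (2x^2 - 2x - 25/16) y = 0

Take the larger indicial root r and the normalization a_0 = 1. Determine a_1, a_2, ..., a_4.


Write in Frobenius form y'' + (p(x)/x) y' + (q(x)/x^2) y = 0:
  p(x) = 1,  q(x) = 2x^2 - 2x - 25/16.
Indicial equation: r(r-1) + (1) r + (-25/16) = 0 -> roots r_1 = 5/4, r_2 = -5/4.
Take r = r_1 = 5/4. Let y(x) = x^r sum_{n>=0} a_n x^n with a_0 = 1.
Substitute y = x^r sum a_n x^n and match x^{r+n}. The recurrence is
  D(n) a_n - 2 a_{n-1} + 2 a_{n-2} = 0,  where D(n) = (r+n)(r+n-1) + (1)(r+n) + (-25/16).
  a_n = [2 a_{n-1} - 2 a_{n-2}] / D(n).
Since the indicial polynomial factors as (r - r_1)(r - r_2), D(n) = (r_1 + n - r_1)(r_1 + n - r_2) = n(n + 5/2).
Evaluating step by step (a_0 = 1):
  n = 1: D(1) = 1(1 + 5/2) = 7/2; numerator = 2(1) = 2; a_1 = (2)/(7/2) = 4/7
  n = 2: D(2) = 2(2 + 5/2) = 9; numerator = 2(4/7) - 2(1) = -6/7; a_2 = (-6/7)/(9) = -2/21
  n = 3: D(3) = 3(3 + 5/2) = 33/2; numerator = 2(-2/21) - 2(4/7) = -4/3; a_3 = (-4/3)/(33/2) = -8/99
  n = 4: D(4) = 4(4 + 5/2) = 26; numerator = 2(-8/99) - 2(-2/21) = 20/693; a_4 = (20/693)/(26) = 10/9009

r = 5/4; a_0 = 1; a_1 = 4/7; a_2 = -2/21; a_3 = -8/99; a_4 = 10/9009


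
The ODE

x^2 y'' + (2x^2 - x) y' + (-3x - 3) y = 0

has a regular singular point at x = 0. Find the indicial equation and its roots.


Divide by x^2 to reach normal form y'' + P_1(x) y' + P_2(x) y = 0 with P_1(x) = 2 - 1/x and P_2(x) = -3/x - 3/x^2.
x = 0 is a singular point because the y'-coefficient 2 - 1/x has a pole at x = 0 and the y-coefficient -3/x - 3/x^2 has a pole at x = 0.
It is a regular singular point because x P_1(x) = p(x) = 2x - 1 and x^2 P_2(x) = q(x) = -3x - 3 are polynomials, hence analytic at x = 0.
p(0) = -1,  q(0) = -3.
Indicial equation: r(r-1) + p(0) r + q(0) = 0, i.e. r^2 + (p(0) - 1) r + q(0) = 0, i.e. r^2 - 2 r - 3 = 0.
Discriminant: (-2)^2 - 4(-3) = 16, so r = (2 ± 4)/2.
Solving: r_1 = 3, r_2 = -1.

indicial: r^2 - 2 r - 3 = 0; roots r_1 = 3, r_2 = -1


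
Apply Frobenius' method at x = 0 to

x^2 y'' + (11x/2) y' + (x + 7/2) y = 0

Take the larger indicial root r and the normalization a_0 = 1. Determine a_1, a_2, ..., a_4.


Write in Frobenius form y'' + (p(x)/x) y' + (q(x)/x^2) y = 0:
  p(x) = 11/2,  q(x) = x + 7/2.
Indicial equation: r(r-1) + (11/2) r + (7/2) = 0 -> roots r_1 = -1, r_2 = -7/2.
Take r = r_1 = -1. Let y(x) = x^r sum_{n>=0} a_n x^n with a_0 = 1.
Substitute y = x^r sum a_n x^n and match x^{r+n}. The recurrence is
  D(n) a_n + 1 a_{n-1} = 0,  where D(n) = (r+n)(r+n-1) + (11/2)(r+n) + (7/2).
  a_n = -1 / D(n) * a_{n-1}.
Since the indicial polynomial factors as (r - r_1)(r - r_2), D(n) = (r_1 + n - r_1)(r_1 + n - r_2) = n(n + 5/2).
Evaluating step by step (a_0 = 1):
  n = 1: D(1) = 1(1 + 5/2) = 7/2; numerator = -1(1) = -1; a_1 = (-1)/(7/2) = -2/7
  n = 2: D(2) = 2(2 + 5/2) = 9; numerator = -1(-2/7) = 2/7; a_2 = (2/7)/(9) = 2/63
  n = 3: D(3) = 3(3 + 5/2) = 33/2; numerator = -1(2/63) = -2/63; a_3 = (-2/63)/(33/2) = -4/2079
  n = 4: D(4) = 4(4 + 5/2) = 26; numerator = -1(-4/2079) = 4/2079; a_4 = (4/2079)/(26) = 2/27027

r = -1; a_0 = 1; a_1 = -2/7; a_2 = 2/63; a_3 = -4/2079; a_4 = 2/27027


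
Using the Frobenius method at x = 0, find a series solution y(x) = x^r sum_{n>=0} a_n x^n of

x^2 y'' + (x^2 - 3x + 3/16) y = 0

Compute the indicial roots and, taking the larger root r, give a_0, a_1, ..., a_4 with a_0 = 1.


Write in Frobenius form y'' + (p(x)/x) y' + (q(x)/x^2) y = 0:
  p(x) = 0,  q(x) = x^2 - 3x + 3/16.
Indicial equation: r(r-1) + (0) r + (3/16) = 0 -> roots r_1 = 3/4, r_2 = 1/4.
Take r = r_1 = 3/4. Let y(x) = x^r sum_{n>=0} a_n x^n with a_0 = 1.
Substitute y = x^r sum a_n x^n and match x^{r+n}. The recurrence is
  D(n) a_n - 3 a_{n-1} + 1 a_{n-2} = 0,  where D(n) = (r+n)(r+n-1) + (0)(r+n) + (3/16).
  a_n = [3 a_{n-1} - 1 a_{n-2}] / D(n).
Since the indicial polynomial factors as (r - r_1)(r - r_2), D(n) = (r_1 + n - r_1)(r_1 + n - r_2) = n(n + 1/2).
Evaluating step by step (a_0 = 1):
  n = 1: D(1) = 1(1 + 1/2) = 3/2; numerator = 3(1) = 3; a_1 = (3)/(3/2) = 2
  n = 2: D(2) = 2(2 + 1/2) = 5; numerator = 3(2) - 1(1) = 5; a_2 = (5)/(5) = 1
  n = 3: D(3) = 3(3 + 1/2) = 21/2; numerator = 3(1) - 1(2) = 1; a_3 = (1)/(21/2) = 2/21
  n = 4: D(4) = 4(4 + 1/2) = 18; numerator = 3(2/21) - 1(1) = -5/7; a_4 = (-5/7)/(18) = -5/126

r = 3/4; a_0 = 1; a_1 = 2; a_2 = 1; a_3 = 2/21; a_4 = -5/126


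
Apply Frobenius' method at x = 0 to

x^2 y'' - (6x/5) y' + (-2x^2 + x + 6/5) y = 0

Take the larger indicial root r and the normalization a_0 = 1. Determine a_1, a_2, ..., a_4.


Write in Frobenius form y'' + (p(x)/x) y' + (q(x)/x^2) y = 0:
  p(x) = -6/5,  q(x) = -2x^2 + x + 6/5.
Indicial equation: r(r-1) + (-6/5) r + (6/5) = 0 -> roots r_1 = 6/5, r_2 = 1.
Take r = r_1 = 6/5. Let y(x) = x^r sum_{n>=0} a_n x^n with a_0 = 1.
Substitute y = x^r sum a_n x^n and match x^{r+n}. The recurrence is
  D(n) a_n + 1 a_{n-1} - 2 a_{n-2} = 0,  where D(n) = (r+n)(r+n-1) + (-6/5)(r+n) + (6/5).
  a_n = [-1 a_{n-1} + 2 a_{n-2}] / D(n).
Since the indicial polynomial factors as (r - r_1)(r - r_2), D(n) = (r_1 + n - r_1)(r_1 + n - r_2) = n(n + 1/5).
Evaluating step by step (a_0 = 1):
  n = 1: D(1) = 1(1 + 1/5) = 6/5; numerator = -1(1) = -1; a_1 = (-1)/(6/5) = -5/6
  n = 2: D(2) = 2(2 + 1/5) = 22/5; numerator = -1(-5/6) + 2(1) = 17/6; a_2 = (17/6)/(22/5) = 85/132
  n = 3: D(3) = 3(3 + 1/5) = 48/5; numerator = -1(85/132) + 2(-5/6) = -305/132; a_3 = (-305/132)/(48/5) = -1525/6336
  n = 4: D(4) = 4(4 + 1/5) = 84/5; numerator = -1(-1525/6336) + 2(85/132) = 9685/6336; a_4 = (9685/6336)/(84/5) = 48425/532224

r = 6/5; a_0 = 1; a_1 = -5/6; a_2 = 85/132; a_3 = -1525/6336; a_4 = 48425/532224


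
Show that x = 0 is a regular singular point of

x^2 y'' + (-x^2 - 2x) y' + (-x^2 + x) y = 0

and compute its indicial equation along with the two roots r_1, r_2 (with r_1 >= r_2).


Divide by x^2 to reach normal form y'' + P_1(x) y' + P_2(x) y = 0 with P_1(x) = -1 - 2/x and P_2(x) = -1 + 1/x.
x = 0 is a singular point because the y'-coefficient -1 - 2/x has a pole at x = 0 and the y-coefficient -1 + 1/x has a pole at x = 0.
It is a regular singular point because x P_1(x) = p(x) = -x - 2 and x^2 P_2(x) = q(x) = -x^2 + x are polynomials, hence analytic at x = 0.
p(0) = -2,  q(0) = 0.
Indicial equation: r(r-1) + p(0) r + q(0) = 0, i.e. r^2 + (p(0) - 1) r + q(0) = 0, i.e. r^2 - 3 r = 0.
Discriminant: (-3)^2 - 4(0) = 9, so r = (3 ± 3)/2.
Solving: r_1 = 3, r_2 = 0.

indicial: r^2 - 3 r = 0; roots r_1 = 3, r_2 = 0


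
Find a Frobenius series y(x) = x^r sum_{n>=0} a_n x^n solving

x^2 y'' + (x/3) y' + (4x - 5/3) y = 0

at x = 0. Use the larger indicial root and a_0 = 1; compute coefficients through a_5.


Write in Frobenius form y'' + (p(x)/x) y' + (q(x)/x^2) y = 0:
  p(x) = 1/3,  q(x) = 4x - 5/3.
Indicial equation: r(r-1) + (1/3) r + (-5/3) = 0 -> roots r_1 = 5/3, r_2 = -1.
Take r = r_1 = 5/3. Let y(x) = x^r sum_{n>=0} a_n x^n with a_0 = 1.
Substitute y = x^r sum a_n x^n and match x^{r+n}. The recurrence is
  D(n) a_n + 4 a_{n-1} = 0,  where D(n) = (r+n)(r+n-1) + (1/3)(r+n) + (-5/3).
  a_n = -4 / D(n) * a_{n-1}.
Since the indicial polynomial factors as (r - r_1)(r - r_2), D(n) = (r_1 + n - r_1)(r_1 + n - r_2) = n(n + 8/3).
Evaluating step by step (a_0 = 1):
  n = 1: D(1) = 1(1 + 8/3) = 11/3; numerator = -4(1) = -4; a_1 = (-4)/(11/3) = -12/11
  n = 2: D(2) = 2(2 + 8/3) = 28/3; numerator = -4(-12/11) = 48/11; a_2 = (48/11)/(28/3) = 36/77
  n = 3: D(3) = 3(3 + 8/3) = 17; numerator = -4(36/77) = -144/77; a_3 = (-144/77)/(17) = -144/1309
  n = 4: D(4) = 4(4 + 8/3) = 80/3; numerator = -4(-144/1309) = 576/1309; a_4 = (576/1309)/(80/3) = 108/6545
  n = 5: D(5) = 5(5 + 8/3) = 115/3; numerator = -4(108/6545) = -432/6545; a_5 = (-432/6545)/(115/3) = -1296/752675

r = 5/3; a_0 = 1; a_1 = -12/11; a_2 = 36/77; a_3 = -144/1309; a_4 = 108/6545; a_5 = -1296/752675
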